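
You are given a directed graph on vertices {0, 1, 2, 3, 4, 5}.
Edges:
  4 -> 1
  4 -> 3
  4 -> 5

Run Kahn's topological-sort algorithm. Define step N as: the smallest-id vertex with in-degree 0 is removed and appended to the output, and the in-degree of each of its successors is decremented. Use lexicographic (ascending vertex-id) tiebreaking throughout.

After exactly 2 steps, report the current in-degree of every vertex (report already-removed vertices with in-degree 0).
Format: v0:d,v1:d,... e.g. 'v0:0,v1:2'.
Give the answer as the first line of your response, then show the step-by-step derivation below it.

v0:0,v1:1,v2:0,v3:1,v4:0,v5:1

step 1: output 0; order=[0]; indeg=(0,1,0,1,0,1)
step 2: output 2; order=[0,2]; indeg=(0,1,0,1,0,1)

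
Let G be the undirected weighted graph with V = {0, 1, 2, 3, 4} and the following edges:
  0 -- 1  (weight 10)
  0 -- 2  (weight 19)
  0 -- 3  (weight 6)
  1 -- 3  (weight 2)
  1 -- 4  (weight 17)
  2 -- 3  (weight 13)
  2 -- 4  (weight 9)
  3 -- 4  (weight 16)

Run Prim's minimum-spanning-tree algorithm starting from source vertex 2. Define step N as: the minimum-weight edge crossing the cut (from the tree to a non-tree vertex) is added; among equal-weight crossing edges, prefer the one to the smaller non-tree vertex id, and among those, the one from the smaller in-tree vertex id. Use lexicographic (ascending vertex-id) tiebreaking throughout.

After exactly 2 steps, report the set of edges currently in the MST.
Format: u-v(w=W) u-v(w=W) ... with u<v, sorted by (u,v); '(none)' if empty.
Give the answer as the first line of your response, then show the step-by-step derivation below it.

2-3(w=13) 2-4(w=9)

step 1: add edge 2-4 (w=9); MST = {2-4(w=9)}
step 2: add edge 2-3 (w=13); MST = {2-3(w=13) 2-4(w=9)}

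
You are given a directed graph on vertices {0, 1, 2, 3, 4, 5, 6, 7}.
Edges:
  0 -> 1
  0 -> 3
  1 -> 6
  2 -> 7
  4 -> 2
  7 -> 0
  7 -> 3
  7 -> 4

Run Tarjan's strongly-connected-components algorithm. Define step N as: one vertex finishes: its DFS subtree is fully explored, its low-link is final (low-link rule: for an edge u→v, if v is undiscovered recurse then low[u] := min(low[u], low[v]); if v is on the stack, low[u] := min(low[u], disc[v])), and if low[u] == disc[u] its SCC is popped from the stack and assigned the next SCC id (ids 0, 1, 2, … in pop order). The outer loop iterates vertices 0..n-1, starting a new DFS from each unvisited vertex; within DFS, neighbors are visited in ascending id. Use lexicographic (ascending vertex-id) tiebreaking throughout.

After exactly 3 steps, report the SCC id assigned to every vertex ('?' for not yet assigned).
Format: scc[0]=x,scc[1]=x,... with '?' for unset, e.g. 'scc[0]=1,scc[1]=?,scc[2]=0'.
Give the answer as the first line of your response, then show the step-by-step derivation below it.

scc[0]=?,scc[1]=1,scc[2]=?,scc[3]=2,scc[4]=?,scc[5]=?,scc[6]=0,scc[7]=?

step 1: low=(low[0]=0,low[1]=1,low[2]=?,low[3]=?,low[4]=?,low[5]=?,low[6]=2,low[7]=?); scc=(scc[0]=?,scc[1]=?,scc[2]=?,scc[3]=?,scc[4]=?,scc[5]=?,scc[6]=0,scc[7]=?)
step 2: low=(low[0]=0,low[1]=1,low[2]=?,low[3]=?,low[4]=?,low[5]=?,low[6]=2,low[7]=?); scc=(scc[0]=?,scc[1]=1,scc[2]=?,scc[3]=?,scc[4]=?,scc[5]=?,scc[6]=0,scc[7]=?)
step 3: low=(low[0]=0,low[1]=1,low[2]=?,low[3]=3,low[4]=?,low[5]=?,low[6]=2,low[7]=?); scc=(scc[0]=?,scc[1]=1,scc[2]=?,scc[3]=2,scc[4]=?,scc[5]=?,scc[6]=0,scc[7]=?)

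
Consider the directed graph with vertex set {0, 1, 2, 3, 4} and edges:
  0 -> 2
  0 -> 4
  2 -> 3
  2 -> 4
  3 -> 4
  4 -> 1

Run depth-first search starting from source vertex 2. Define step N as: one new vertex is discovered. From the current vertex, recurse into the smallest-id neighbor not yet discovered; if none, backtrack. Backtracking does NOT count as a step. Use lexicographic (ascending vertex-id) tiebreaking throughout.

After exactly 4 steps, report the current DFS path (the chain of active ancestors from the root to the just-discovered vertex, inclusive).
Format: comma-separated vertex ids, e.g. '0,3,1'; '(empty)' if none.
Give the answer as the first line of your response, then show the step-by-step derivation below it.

2,3,4,1

step 1: discover 2; path=2; order=2
step 2: discover 3; path=2>3; order=2,3
step 3: discover 4; path=2>3>4; order=2,3,4
step 4: discover 1; path=2>3>4>1; order=2,3,4,1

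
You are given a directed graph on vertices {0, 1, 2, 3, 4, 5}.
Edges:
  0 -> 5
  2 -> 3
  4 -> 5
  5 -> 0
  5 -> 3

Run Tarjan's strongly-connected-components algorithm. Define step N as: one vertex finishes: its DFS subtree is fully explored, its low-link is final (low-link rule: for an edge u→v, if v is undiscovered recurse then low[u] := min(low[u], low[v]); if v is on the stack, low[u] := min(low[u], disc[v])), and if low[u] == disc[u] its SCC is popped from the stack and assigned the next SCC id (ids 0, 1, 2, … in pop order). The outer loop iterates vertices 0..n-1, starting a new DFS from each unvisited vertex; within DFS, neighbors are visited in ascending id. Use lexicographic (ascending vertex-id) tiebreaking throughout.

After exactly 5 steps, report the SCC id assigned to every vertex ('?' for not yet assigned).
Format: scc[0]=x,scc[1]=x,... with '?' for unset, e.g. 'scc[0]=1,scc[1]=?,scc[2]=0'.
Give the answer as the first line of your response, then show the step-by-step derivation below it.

scc[0]=1,scc[1]=2,scc[2]=3,scc[3]=0,scc[4]=?,scc[5]=1

step 1: low=(low[0]=0,low[1]=?,low[2]=?,low[3]=2,low[4]=?,low[5]=0); scc=(scc[0]=?,scc[1]=?,scc[2]=?,scc[3]=0,scc[4]=?,scc[5]=?)
step 2: low=(low[0]=0,low[1]=?,low[2]=?,low[3]=2,low[4]=?,low[5]=0); scc=(scc[0]=?,scc[1]=?,scc[2]=?,scc[3]=0,scc[4]=?,scc[5]=?)
step 3: low=(low[0]=0,low[1]=?,low[2]=?,low[3]=2,low[4]=?,low[5]=0); scc=(scc[0]=1,scc[1]=?,scc[2]=?,scc[3]=0,scc[4]=?,scc[5]=1)
step 4: low=(low[0]=0,low[1]=3,low[2]=?,low[3]=2,low[4]=?,low[5]=0); scc=(scc[0]=1,scc[1]=2,scc[2]=?,scc[3]=0,scc[4]=?,scc[5]=1)
step 5: low=(low[0]=0,low[1]=3,low[2]=4,low[3]=2,low[4]=?,low[5]=0); scc=(scc[0]=1,scc[1]=2,scc[2]=3,scc[3]=0,scc[4]=?,scc[5]=1)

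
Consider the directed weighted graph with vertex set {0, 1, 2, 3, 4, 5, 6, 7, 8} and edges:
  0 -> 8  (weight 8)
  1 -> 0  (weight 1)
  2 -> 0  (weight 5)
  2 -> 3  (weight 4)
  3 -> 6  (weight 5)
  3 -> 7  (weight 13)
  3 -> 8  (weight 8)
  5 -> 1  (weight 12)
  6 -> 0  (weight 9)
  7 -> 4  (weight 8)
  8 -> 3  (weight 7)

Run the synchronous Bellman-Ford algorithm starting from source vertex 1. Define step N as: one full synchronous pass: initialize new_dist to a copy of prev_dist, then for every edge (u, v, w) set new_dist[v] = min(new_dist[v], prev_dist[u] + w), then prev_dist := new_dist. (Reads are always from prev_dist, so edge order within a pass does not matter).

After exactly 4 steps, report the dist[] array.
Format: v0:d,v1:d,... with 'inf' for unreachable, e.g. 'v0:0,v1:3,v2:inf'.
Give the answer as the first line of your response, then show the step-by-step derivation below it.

v0:1,v1:0,v2:inf,v3:16,v4:inf,v5:inf,v6:21,v7:29,v8:9

step 1: dist = v0:1,v1:0,v2:inf,v3:inf,v4:inf,v5:inf,v6:inf,v7:inf,v8:inf
step 2: dist = v0:1,v1:0,v2:inf,v3:inf,v4:inf,v5:inf,v6:inf,v7:inf,v8:9
step 3: dist = v0:1,v1:0,v2:inf,v3:16,v4:inf,v5:inf,v6:inf,v7:inf,v8:9
step 4: dist = v0:1,v1:0,v2:inf,v3:16,v4:inf,v5:inf,v6:21,v7:29,v8:9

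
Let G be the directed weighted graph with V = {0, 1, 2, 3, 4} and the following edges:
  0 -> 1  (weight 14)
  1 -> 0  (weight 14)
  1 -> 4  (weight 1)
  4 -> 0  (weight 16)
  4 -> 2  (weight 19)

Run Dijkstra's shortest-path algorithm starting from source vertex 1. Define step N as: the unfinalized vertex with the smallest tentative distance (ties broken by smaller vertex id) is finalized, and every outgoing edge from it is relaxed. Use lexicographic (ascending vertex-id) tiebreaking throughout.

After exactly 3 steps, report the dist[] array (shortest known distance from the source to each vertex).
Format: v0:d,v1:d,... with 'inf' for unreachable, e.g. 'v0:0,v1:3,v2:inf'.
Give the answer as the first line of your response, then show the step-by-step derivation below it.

v0:14,v1:0,v2:20,v3:inf,v4:1

step 1: dist = v0:14,v1:0,v2:inf,v3:inf,v4:1
step 2: dist = v0:14,v1:0,v2:20,v3:inf,v4:1
step 3: dist = v0:14,v1:0,v2:20,v3:inf,v4:1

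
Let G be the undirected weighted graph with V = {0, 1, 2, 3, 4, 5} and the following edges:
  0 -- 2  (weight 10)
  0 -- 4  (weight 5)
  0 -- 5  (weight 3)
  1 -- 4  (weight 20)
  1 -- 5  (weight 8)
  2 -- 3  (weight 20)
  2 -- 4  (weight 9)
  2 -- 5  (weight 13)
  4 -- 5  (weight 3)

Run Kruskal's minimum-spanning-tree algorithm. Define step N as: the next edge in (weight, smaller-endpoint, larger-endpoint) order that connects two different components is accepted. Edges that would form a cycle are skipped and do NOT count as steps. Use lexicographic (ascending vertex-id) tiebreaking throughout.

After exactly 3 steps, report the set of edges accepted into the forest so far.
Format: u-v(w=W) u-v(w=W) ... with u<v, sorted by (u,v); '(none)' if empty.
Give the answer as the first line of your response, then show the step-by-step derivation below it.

0-5(w=3) 1-5(w=8) 4-5(w=3)

step 1: add edge 0-5 (w=3); MST = {0-5(w=3)}
step 2: add edge 4-5 (w=3); MST = {0-5(w=3) 4-5(w=3)}
step 3: add edge 1-5 (w=8); MST = {0-5(w=3) 1-5(w=8) 4-5(w=3)}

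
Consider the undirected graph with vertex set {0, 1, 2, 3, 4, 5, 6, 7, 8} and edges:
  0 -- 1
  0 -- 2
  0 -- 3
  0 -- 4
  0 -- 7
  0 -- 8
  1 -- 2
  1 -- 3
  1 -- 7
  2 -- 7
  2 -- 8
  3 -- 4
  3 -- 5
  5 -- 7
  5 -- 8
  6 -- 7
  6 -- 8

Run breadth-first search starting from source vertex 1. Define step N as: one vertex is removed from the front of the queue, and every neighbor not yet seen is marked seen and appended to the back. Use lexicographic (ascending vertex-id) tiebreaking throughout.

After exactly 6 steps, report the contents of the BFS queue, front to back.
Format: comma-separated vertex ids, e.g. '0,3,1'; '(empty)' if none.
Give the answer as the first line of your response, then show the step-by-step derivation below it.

8,5,6

step 1: dequeue 1; queue=[0,2,3,7]; order=1
step 2: dequeue 0; queue=[2,3,7,4,8]; order=1,0
step 3: dequeue 2; queue=[3,7,4,8]; order=1,0,2
step 4: dequeue 3; queue=[7,4,8,5]; order=1,0,2,3
step 5: dequeue 7; queue=[4,8,5,6]; order=1,0,2,3,7
step 6: dequeue 4; queue=[8,5,6]; order=1,0,2,3,7,4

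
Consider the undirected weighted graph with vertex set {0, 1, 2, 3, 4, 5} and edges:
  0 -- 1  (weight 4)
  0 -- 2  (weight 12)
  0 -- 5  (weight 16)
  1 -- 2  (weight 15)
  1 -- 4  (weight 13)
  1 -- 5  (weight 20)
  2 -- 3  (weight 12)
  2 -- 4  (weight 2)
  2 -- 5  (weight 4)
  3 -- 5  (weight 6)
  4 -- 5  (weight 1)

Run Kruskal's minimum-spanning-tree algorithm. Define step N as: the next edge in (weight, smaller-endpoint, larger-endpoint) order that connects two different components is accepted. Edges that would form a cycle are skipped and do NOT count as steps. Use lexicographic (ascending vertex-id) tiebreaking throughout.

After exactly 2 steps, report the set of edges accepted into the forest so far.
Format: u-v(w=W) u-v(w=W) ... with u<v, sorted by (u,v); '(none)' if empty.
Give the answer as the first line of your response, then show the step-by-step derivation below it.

2-4(w=2) 4-5(w=1)

step 1: add edge 4-5 (w=1); MST = {4-5(w=1)}
step 2: add edge 2-4 (w=2); MST = {2-4(w=2) 4-5(w=1)}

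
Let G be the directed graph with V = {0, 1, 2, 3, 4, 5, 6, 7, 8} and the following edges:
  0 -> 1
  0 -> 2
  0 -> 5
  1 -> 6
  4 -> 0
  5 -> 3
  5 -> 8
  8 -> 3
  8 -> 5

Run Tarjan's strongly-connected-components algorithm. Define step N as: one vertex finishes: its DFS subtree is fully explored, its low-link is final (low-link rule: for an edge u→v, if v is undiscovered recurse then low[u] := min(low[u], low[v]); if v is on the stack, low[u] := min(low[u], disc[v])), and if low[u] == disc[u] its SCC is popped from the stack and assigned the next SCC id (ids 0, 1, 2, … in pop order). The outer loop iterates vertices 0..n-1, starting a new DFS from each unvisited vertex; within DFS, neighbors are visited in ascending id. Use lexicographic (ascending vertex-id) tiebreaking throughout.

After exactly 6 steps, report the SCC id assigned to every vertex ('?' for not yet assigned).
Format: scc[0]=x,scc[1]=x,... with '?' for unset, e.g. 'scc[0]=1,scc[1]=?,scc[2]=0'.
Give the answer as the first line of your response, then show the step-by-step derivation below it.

scc[0]=?,scc[1]=1,scc[2]=2,scc[3]=3,scc[4]=?,scc[5]=4,scc[6]=0,scc[7]=?,scc[8]=4

step 1: low=(low[0]=0,low[1]=1,low[2]=?,low[3]=?,low[4]=?,low[5]=?,low[6]=2,low[7]=?,low[8]=?); scc=(scc[0]=?,scc[1]=?,scc[2]=?,scc[3]=?,scc[4]=?,scc[5]=?,scc[6]=0,scc[7]=?,scc[8]=?)
step 2: low=(low[0]=0,low[1]=1,low[2]=?,low[3]=?,low[4]=?,low[5]=?,low[6]=2,low[7]=?,low[8]=?); scc=(scc[0]=?,scc[1]=1,scc[2]=?,scc[3]=?,scc[4]=?,scc[5]=?,scc[6]=0,scc[7]=?,scc[8]=?)
step 3: low=(low[0]=0,low[1]=1,low[2]=3,low[3]=?,low[4]=?,low[5]=?,low[6]=2,low[7]=?,low[8]=?); scc=(scc[0]=?,scc[1]=1,scc[2]=2,scc[3]=?,scc[4]=?,scc[5]=?,scc[6]=0,scc[7]=?,scc[8]=?)
step 4: low=(low[0]=0,low[1]=1,low[2]=3,low[3]=5,low[4]=?,low[5]=4,low[6]=2,low[7]=?,low[8]=?); scc=(scc[0]=?,scc[1]=1,scc[2]=2,scc[3]=3,scc[4]=?,scc[5]=?,scc[6]=0,scc[7]=?,scc[8]=?)
step 5: low=(low[0]=0,low[1]=1,low[2]=3,low[3]=5,low[4]=?,low[5]=4,low[6]=2,low[7]=?,low[8]=4); scc=(scc[0]=?,scc[1]=1,scc[2]=2,scc[3]=3,scc[4]=?,scc[5]=?,scc[6]=0,scc[7]=?,scc[8]=?)
step 6: low=(low[0]=0,low[1]=1,low[2]=3,low[3]=5,low[4]=?,low[5]=4,low[6]=2,low[7]=?,low[8]=4); scc=(scc[0]=?,scc[1]=1,scc[2]=2,scc[3]=3,scc[4]=?,scc[5]=4,scc[6]=0,scc[7]=?,scc[8]=4)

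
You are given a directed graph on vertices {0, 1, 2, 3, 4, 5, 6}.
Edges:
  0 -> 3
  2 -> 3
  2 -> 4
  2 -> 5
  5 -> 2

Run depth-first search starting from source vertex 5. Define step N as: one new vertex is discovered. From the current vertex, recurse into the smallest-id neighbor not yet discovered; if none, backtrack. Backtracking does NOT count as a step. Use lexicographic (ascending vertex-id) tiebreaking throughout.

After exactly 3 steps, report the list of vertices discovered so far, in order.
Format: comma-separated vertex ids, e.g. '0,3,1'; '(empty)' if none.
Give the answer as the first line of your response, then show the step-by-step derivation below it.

5,2,3

step 1: discover 5; path=5; order=5
step 2: discover 2; path=5>2; order=5,2
step 3: discover 3; path=5>2>3; order=5,2,3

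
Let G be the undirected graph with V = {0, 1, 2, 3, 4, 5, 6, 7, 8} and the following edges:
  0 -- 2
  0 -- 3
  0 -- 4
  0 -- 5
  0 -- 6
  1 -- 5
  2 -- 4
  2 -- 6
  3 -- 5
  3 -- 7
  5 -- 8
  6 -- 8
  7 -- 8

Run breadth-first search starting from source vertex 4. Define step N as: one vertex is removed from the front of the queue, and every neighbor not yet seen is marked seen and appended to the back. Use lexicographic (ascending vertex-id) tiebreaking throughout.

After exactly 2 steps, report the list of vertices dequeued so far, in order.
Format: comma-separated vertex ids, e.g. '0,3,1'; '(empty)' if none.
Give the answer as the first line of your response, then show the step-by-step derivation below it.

4,0

step 1: dequeue 4; queue=[0,2]; order=4
step 2: dequeue 0; queue=[2,3,5,6]; order=4,0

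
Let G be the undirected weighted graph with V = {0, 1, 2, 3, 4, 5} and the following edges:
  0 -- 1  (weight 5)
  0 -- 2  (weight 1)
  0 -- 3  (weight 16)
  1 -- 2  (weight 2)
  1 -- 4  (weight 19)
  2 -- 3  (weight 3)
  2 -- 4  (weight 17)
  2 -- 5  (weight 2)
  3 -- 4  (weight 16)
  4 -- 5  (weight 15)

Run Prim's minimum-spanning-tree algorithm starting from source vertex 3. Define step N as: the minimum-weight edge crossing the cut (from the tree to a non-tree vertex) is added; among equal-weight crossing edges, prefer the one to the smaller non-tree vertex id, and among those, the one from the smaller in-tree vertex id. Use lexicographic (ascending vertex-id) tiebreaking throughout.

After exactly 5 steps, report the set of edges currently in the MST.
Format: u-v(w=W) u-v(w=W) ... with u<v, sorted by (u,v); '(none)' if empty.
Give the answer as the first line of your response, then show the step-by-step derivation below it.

0-2(w=1) 1-2(w=2) 2-3(w=3) 2-5(w=2) 4-5(w=15)

step 1: add edge 2-3 (w=3); MST = {2-3(w=3)}
step 2: add edge 0-2 (w=1); MST = {0-2(w=1) 2-3(w=3)}
step 3: add edge 1-2 (w=2); MST = {0-2(w=1) 1-2(w=2) 2-3(w=3)}
step 4: add edge 2-5 (w=2); MST = {0-2(w=1) 1-2(w=2) 2-3(w=3) 2-5(w=2)}
step 5: add edge 4-5 (w=15); MST = {0-2(w=1) 1-2(w=2) 2-3(w=3) 2-5(w=2) 4-5(w=15)}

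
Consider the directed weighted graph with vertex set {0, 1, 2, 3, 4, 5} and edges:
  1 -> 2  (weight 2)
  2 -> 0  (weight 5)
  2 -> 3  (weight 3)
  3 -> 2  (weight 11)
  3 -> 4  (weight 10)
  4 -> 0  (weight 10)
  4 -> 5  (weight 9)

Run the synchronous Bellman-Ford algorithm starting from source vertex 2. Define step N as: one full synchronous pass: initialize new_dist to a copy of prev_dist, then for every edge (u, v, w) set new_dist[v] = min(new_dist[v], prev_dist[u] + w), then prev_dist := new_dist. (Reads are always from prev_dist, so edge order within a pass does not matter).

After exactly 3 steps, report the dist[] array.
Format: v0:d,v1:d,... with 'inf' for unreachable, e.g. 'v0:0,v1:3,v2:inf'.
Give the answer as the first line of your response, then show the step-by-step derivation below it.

v0:5,v1:inf,v2:0,v3:3,v4:13,v5:22

step 1: dist = v0:5,v1:inf,v2:0,v3:3,v4:inf,v5:inf
step 2: dist = v0:5,v1:inf,v2:0,v3:3,v4:13,v5:inf
step 3: dist = v0:5,v1:inf,v2:0,v3:3,v4:13,v5:22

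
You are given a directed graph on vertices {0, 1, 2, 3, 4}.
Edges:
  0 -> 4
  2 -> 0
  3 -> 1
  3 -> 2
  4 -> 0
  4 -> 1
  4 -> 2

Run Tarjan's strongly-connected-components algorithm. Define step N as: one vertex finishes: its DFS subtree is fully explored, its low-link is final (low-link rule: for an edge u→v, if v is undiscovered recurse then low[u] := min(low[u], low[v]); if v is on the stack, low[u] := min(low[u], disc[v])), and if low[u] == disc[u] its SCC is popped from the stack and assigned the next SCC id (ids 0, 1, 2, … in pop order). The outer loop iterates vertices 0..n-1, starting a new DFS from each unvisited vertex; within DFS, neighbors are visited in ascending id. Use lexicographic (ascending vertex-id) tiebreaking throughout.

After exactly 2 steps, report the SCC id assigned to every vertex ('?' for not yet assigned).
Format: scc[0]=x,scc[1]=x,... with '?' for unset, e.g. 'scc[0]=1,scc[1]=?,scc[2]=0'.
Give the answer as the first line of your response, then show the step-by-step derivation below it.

scc[0]=?,scc[1]=0,scc[2]=?,scc[3]=?,scc[4]=?

step 1: low=(low[0]=0,low[1]=2,low[2]=?,low[3]=?,low[4]=0); scc=(scc[0]=?,scc[1]=0,scc[2]=?,scc[3]=?,scc[4]=?)
step 2: low=(low[0]=0,low[1]=2,low[2]=0,low[3]=?,low[4]=0); scc=(scc[0]=?,scc[1]=0,scc[2]=?,scc[3]=?,scc[4]=?)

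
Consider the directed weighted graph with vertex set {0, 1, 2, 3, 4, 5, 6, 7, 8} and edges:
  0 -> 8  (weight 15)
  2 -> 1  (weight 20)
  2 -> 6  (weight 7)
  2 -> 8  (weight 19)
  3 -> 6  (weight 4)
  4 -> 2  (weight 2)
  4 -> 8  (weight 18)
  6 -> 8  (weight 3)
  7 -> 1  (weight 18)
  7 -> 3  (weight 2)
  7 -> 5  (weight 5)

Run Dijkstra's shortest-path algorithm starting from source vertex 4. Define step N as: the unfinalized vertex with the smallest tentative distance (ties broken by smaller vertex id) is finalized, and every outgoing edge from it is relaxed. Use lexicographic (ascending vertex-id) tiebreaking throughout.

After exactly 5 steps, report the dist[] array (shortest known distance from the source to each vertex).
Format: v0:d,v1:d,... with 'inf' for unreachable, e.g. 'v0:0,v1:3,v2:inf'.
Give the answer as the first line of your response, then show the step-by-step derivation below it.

v0:inf,v1:22,v2:2,v3:inf,v4:0,v5:inf,v6:9,v7:inf,v8:12

step 1: dist = v0:inf,v1:inf,v2:2,v3:inf,v4:0,v5:inf,v6:inf,v7:inf,v8:18
step 2: dist = v0:inf,v1:22,v2:2,v3:inf,v4:0,v5:inf,v6:9,v7:inf,v8:18
step 3: dist = v0:inf,v1:22,v2:2,v3:inf,v4:0,v5:inf,v6:9,v7:inf,v8:12
step 4: dist = v0:inf,v1:22,v2:2,v3:inf,v4:0,v5:inf,v6:9,v7:inf,v8:12
step 5: dist = v0:inf,v1:22,v2:2,v3:inf,v4:0,v5:inf,v6:9,v7:inf,v8:12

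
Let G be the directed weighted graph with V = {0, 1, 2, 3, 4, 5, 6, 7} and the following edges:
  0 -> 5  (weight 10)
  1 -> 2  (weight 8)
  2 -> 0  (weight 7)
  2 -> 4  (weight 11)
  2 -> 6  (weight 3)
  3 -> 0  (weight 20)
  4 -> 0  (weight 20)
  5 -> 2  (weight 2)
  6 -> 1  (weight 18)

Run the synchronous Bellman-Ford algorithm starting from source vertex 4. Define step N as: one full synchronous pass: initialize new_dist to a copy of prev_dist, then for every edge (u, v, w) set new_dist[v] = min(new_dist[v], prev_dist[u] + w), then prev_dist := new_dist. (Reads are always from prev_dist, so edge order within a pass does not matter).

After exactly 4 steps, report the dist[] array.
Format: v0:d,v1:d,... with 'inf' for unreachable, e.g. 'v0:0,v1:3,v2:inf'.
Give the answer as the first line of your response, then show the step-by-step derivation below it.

v0:20,v1:inf,v2:32,v3:inf,v4:0,v5:30,v6:35,v7:inf

step 1: dist = v0:20,v1:inf,v2:inf,v3:inf,v4:0,v5:inf,v6:inf,v7:inf
step 2: dist = v0:20,v1:inf,v2:inf,v3:inf,v4:0,v5:30,v6:inf,v7:inf
step 3: dist = v0:20,v1:inf,v2:32,v3:inf,v4:0,v5:30,v6:inf,v7:inf
step 4: dist = v0:20,v1:inf,v2:32,v3:inf,v4:0,v5:30,v6:35,v7:inf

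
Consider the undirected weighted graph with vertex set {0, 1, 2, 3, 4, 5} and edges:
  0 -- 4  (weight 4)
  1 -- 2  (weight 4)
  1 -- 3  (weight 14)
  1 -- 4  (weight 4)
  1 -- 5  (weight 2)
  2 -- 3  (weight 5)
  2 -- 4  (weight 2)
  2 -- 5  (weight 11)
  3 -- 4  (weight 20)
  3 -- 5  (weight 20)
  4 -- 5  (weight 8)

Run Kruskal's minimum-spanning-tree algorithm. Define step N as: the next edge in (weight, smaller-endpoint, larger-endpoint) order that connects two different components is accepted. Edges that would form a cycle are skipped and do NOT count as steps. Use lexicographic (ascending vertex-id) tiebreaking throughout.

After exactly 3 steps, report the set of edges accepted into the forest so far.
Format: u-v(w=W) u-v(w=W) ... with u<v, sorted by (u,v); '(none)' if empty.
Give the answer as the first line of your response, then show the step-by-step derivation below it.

0-4(w=4) 1-5(w=2) 2-4(w=2)

step 1: add edge 1-5 (w=2); MST = {1-5(w=2)}
step 2: add edge 2-4 (w=2); MST = {1-5(w=2) 2-4(w=2)}
step 3: add edge 0-4 (w=4); MST = {0-4(w=4) 1-5(w=2) 2-4(w=2)}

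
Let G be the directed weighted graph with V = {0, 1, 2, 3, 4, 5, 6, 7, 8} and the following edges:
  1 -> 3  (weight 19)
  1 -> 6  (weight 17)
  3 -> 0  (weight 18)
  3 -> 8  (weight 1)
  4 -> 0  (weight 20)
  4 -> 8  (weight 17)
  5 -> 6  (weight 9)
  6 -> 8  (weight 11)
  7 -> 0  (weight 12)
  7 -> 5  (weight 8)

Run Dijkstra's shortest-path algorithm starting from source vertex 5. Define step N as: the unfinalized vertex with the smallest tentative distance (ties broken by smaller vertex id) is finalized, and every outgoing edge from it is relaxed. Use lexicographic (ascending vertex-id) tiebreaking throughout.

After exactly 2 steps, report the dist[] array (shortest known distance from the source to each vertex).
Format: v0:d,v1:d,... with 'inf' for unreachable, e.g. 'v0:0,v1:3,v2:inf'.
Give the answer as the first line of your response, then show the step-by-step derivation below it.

v0:inf,v1:inf,v2:inf,v3:inf,v4:inf,v5:0,v6:9,v7:inf,v8:20

step 1: dist = v0:inf,v1:inf,v2:inf,v3:inf,v4:inf,v5:0,v6:9,v7:inf,v8:inf
step 2: dist = v0:inf,v1:inf,v2:inf,v3:inf,v4:inf,v5:0,v6:9,v7:inf,v8:20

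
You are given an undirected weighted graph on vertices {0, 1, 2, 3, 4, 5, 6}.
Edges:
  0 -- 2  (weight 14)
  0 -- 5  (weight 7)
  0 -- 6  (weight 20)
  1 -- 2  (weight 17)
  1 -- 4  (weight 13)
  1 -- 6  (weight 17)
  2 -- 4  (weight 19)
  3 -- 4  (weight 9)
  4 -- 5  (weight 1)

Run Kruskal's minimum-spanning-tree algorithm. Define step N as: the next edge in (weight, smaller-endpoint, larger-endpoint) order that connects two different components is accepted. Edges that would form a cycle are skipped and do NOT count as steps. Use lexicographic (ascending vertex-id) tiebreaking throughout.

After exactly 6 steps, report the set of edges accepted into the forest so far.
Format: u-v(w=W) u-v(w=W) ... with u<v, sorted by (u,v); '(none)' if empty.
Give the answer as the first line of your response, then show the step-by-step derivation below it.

0-2(w=14) 0-5(w=7) 1-4(w=13) 1-6(w=17) 3-4(w=9) 4-5(w=1)

step 1: add edge 4-5 (w=1); MST = {4-5(w=1)}
step 2: add edge 0-5 (w=7); MST = {0-5(w=7) 4-5(w=1)}
step 3: add edge 3-4 (w=9); MST = {0-5(w=7) 3-4(w=9) 4-5(w=1)}
step 4: add edge 1-4 (w=13); MST = {0-5(w=7) 1-4(w=13) 3-4(w=9) 4-5(w=1)}
step 5: add edge 0-2 (w=14); MST = {0-2(w=14) 0-5(w=7) 1-4(w=13) 3-4(w=9) 4-5(w=1)}
step 6: add edge 1-6 (w=17); MST = {0-2(w=14) 0-5(w=7) 1-4(w=13) 1-6(w=17) 3-4(w=9) 4-5(w=1)}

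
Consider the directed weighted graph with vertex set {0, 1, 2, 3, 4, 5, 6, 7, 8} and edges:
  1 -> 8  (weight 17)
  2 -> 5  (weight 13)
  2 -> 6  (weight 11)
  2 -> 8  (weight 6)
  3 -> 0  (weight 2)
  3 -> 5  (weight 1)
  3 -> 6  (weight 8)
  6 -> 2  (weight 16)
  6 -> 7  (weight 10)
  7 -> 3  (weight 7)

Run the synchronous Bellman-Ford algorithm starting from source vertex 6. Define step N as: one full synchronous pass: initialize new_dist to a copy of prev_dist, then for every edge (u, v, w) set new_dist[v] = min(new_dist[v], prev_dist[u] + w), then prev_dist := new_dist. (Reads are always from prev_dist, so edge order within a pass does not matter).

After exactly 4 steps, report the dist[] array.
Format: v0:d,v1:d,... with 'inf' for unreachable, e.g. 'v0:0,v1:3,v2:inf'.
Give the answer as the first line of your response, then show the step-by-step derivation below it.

v0:19,v1:inf,v2:16,v3:17,v4:inf,v5:18,v6:0,v7:10,v8:22

step 1: dist = v0:inf,v1:inf,v2:16,v3:inf,v4:inf,v5:inf,v6:0,v7:10,v8:inf
step 2: dist = v0:inf,v1:inf,v2:16,v3:17,v4:inf,v5:29,v6:0,v7:10,v8:22
step 3: dist = v0:19,v1:inf,v2:16,v3:17,v4:inf,v5:18,v6:0,v7:10,v8:22
step 4: dist = v0:19,v1:inf,v2:16,v3:17,v4:inf,v5:18,v6:0,v7:10,v8:22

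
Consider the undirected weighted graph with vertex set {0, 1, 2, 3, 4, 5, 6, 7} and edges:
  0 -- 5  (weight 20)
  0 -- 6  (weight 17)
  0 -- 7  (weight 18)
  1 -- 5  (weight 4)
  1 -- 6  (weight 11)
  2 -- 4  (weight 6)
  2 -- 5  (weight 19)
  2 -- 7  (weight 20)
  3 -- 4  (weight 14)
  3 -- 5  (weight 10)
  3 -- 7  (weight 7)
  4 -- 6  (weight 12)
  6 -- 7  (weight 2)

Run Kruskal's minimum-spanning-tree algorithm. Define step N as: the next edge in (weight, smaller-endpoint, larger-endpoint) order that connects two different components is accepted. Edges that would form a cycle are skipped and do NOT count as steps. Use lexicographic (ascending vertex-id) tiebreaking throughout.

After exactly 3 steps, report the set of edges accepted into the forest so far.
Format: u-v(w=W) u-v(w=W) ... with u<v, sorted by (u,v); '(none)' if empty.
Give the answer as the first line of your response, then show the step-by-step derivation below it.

1-5(w=4) 2-4(w=6) 6-7(w=2)

step 1: add edge 6-7 (w=2); MST = {6-7(w=2)}
step 2: add edge 1-5 (w=4); MST = {1-5(w=4) 6-7(w=2)}
step 3: add edge 2-4 (w=6); MST = {1-5(w=4) 2-4(w=6) 6-7(w=2)}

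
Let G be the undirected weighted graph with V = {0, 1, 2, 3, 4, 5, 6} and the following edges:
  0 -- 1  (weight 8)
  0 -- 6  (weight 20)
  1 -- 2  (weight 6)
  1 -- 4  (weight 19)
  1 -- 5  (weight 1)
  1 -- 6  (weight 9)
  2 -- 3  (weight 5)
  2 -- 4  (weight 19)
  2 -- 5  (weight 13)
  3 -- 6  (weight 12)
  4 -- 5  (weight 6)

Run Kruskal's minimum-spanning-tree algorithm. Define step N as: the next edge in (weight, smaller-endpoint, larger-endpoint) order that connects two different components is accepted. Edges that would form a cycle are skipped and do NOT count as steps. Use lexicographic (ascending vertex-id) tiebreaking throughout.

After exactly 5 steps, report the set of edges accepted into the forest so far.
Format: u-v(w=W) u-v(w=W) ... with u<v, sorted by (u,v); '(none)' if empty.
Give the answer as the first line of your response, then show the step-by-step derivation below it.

0-1(w=8) 1-2(w=6) 1-5(w=1) 2-3(w=5) 4-5(w=6)

step 1: add edge 1-5 (w=1); MST = {1-5(w=1)}
step 2: add edge 2-3 (w=5); MST = {1-5(w=1) 2-3(w=5)}
step 3: add edge 1-2 (w=6); MST = {1-2(w=6) 1-5(w=1) 2-3(w=5)}
step 4: add edge 4-5 (w=6); MST = {1-2(w=6) 1-5(w=1) 2-3(w=5) 4-5(w=6)}
step 5: add edge 0-1 (w=8); MST = {0-1(w=8) 1-2(w=6) 1-5(w=1) 2-3(w=5) 4-5(w=6)}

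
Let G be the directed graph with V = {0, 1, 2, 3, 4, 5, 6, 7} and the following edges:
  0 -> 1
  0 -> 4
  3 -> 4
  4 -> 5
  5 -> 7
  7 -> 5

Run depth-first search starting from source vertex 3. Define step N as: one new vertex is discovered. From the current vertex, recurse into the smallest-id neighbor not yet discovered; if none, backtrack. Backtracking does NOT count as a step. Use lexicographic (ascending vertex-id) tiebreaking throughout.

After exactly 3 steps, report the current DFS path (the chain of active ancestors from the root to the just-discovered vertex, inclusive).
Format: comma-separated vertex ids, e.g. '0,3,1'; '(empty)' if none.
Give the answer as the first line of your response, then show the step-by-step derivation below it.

3,4,5

step 1: discover 3; path=3; order=3
step 2: discover 4; path=3>4; order=3,4
step 3: discover 5; path=3>4>5; order=3,4,5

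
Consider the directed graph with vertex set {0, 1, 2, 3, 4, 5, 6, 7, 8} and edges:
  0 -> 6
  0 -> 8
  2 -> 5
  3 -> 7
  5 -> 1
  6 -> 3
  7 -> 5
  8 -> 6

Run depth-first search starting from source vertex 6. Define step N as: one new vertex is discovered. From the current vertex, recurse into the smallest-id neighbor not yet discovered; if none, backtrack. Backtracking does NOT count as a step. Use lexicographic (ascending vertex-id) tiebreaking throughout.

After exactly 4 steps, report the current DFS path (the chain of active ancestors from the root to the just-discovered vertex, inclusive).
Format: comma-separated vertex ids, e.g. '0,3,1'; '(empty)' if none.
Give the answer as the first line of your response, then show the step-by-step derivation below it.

6,3,7,5

step 1: discover 6; path=6; order=6
step 2: discover 3; path=6>3; order=6,3
step 3: discover 7; path=6>3>7; order=6,3,7
step 4: discover 5; path=6>3>7>5; order=6,3,7,5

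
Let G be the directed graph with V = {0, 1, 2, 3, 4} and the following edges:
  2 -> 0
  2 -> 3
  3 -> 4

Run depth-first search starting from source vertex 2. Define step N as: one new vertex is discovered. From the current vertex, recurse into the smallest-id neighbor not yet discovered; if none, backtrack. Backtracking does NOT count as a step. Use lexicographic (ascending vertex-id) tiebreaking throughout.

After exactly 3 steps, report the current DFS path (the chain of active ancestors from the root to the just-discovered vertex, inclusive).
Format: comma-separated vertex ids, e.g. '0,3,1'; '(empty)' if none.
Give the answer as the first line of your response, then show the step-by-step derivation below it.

2,3

step 1: discover 2; path=2; order=2
step 2: discover 0; path=2>0; order=2,0
step 3: discover 3; path=2>3; order=2,0,3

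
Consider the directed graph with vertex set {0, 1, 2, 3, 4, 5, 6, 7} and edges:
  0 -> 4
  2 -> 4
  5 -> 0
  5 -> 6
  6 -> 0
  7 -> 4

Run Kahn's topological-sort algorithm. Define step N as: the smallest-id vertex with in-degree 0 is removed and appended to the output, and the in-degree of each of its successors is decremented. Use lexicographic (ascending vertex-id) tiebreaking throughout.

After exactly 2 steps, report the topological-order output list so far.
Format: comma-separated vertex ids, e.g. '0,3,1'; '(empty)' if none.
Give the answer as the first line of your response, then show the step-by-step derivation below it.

1,2

step 1: output 1; order=[1]; indeg=(2,0,0,0,3,0,1,0)
step 2: output 2; order=[1,2]; indeg=(2,0,0,0,2,0,1,0)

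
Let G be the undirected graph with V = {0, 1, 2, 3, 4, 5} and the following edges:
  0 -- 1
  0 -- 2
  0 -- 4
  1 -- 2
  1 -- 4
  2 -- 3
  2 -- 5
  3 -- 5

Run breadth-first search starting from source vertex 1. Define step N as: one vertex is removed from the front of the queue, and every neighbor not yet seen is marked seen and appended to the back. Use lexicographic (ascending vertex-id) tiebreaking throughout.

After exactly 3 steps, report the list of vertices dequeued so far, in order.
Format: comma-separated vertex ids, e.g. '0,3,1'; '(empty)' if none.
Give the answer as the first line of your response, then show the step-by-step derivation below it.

1,0,2

step 1: dequeue 1; queue=[0,2,4]; order=1
step 2: dequeue 0; queue=[2,4]; order=1,0
step 3: dequeue 2; queue=[4,3,5]; order=1,0,2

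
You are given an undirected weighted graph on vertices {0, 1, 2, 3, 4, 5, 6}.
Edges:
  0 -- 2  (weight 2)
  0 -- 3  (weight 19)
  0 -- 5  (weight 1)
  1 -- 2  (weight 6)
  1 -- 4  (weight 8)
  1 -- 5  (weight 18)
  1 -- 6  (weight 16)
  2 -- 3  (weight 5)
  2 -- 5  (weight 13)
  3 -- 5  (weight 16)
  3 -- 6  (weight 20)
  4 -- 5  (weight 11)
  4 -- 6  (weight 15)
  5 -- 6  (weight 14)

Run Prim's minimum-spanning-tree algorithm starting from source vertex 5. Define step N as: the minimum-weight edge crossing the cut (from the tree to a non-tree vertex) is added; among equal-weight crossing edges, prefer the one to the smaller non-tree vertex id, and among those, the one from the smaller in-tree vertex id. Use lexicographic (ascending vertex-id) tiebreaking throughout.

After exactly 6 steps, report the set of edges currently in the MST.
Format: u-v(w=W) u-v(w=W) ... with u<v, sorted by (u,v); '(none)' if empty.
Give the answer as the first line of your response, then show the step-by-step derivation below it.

0-2(w=2) 0-5(w=1) 1-2(w=6) 1-4(w=8) 2-3(w=5) 5-6(w=14)

step 1: add edge 0-5 (w=1); MST = {0-5(w=1)}
step 2: add edge 0-2 (w=2); MST = {0-2(w=2) 0-5(w=1)}
step 3: add edge 2-3 (w=5); MST = {0-2(w=2) 0-5(w=1) 2-3(w=5)}
step 4: add edge 1-2 (w=6); MST = {0-2(w=2) 0-5(w=1) 1-2(w=6) 2-3(w=5)}
step 5: add edge 1-4 (w=8); MST = {0-2(w=2) 0-5(w=1) 1-2(w=6) 1-4(w=8) 2-3(w=5)}
step 6: add edge 5-6 (w=14); MST = {0-2(w=2) 0-5(w=1) 1-2(w=6) 1-4(w=8) 2-3(w=5) 5-6(w=14)}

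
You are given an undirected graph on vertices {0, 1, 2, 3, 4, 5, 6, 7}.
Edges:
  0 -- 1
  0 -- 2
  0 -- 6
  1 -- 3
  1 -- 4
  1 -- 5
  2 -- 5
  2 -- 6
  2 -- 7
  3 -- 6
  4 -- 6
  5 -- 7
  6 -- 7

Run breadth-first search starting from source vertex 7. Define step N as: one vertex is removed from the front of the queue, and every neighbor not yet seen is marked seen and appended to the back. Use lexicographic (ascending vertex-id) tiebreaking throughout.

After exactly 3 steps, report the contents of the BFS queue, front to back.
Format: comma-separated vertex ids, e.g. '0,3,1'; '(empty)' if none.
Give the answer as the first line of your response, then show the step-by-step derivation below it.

6,0,1

step 1: dequeue 7; queue=[2,5,6]; order=7
step 2: dequeue 2; queue=[5,6,0]; order=7,2
step 3: dequeue 5; queue=[6,0,1]; order=7,2,5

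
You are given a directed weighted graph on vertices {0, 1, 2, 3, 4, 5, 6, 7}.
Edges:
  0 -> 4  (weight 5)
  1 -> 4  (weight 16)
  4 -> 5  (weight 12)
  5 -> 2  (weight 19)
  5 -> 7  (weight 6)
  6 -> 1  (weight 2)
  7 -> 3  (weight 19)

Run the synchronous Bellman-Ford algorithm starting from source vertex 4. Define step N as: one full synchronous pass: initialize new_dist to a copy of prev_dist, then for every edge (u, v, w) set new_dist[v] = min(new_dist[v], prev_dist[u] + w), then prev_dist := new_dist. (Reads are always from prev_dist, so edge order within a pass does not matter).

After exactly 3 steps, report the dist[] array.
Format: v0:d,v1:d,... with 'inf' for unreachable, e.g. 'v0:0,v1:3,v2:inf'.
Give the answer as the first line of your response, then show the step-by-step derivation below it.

v0:inf,v1:inf,v2:31,v3:37,v4:0,v5:12,v6:inf,v7:18

step 1: dist = v0:inf,v1:inf,v2:inf,v3:inf,v4:0,v5:12,v6:inf,v7:inf
step 2: dist = v0:inf,v1:inf,v2:31,v3:inf,v4:0,v5:12,v6:inf,v7:18
step 3: dist = v0:inf,v1:inf,v2:31,v3:37,v4:0,v5:12,v6:inf,v7:18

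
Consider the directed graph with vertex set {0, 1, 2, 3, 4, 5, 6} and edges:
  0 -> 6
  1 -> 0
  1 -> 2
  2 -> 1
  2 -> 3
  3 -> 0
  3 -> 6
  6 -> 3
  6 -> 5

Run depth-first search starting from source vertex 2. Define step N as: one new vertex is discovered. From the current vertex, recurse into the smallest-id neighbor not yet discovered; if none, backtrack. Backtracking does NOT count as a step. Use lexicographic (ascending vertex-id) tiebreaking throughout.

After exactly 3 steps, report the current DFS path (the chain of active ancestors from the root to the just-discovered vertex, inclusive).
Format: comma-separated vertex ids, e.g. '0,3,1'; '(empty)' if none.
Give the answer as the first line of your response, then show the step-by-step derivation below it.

2,1,0

step 1: discover 2; path=2; order=2
step 2: discover 1; path=2>1; order=2,1
step 3: discover 0; path=2>1>0; order=2,1,0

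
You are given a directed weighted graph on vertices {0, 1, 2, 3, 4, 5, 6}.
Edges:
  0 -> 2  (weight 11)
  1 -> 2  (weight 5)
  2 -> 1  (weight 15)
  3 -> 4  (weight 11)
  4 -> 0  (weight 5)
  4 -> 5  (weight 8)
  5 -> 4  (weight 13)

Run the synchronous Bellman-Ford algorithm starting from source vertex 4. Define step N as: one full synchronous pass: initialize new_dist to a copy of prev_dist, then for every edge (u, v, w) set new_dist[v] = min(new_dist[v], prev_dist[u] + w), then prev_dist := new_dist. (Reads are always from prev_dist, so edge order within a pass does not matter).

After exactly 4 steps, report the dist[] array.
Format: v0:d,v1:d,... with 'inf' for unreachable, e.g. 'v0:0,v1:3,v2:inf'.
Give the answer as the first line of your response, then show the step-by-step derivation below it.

v0:5,v1:31,v2:16,v3:inf,v4:0,v5:8,v6:inf

step 1: dist = v0:5,v1:inf,v2:inf,v3:inf,v4:0,v5:8,v6:inf
step 2: dist = v0:5,v1:inf,v2:16,v3:inf,v4:0,v5:8,v6:inf
step 3: dist = v0:5,v1:31,v2:16,v3:inf,v4:0,v5:8,v6:inf
step 4: dist = v0:5,v1:31,v2:16,v3:inf,v4:0,v5:8,v6:inf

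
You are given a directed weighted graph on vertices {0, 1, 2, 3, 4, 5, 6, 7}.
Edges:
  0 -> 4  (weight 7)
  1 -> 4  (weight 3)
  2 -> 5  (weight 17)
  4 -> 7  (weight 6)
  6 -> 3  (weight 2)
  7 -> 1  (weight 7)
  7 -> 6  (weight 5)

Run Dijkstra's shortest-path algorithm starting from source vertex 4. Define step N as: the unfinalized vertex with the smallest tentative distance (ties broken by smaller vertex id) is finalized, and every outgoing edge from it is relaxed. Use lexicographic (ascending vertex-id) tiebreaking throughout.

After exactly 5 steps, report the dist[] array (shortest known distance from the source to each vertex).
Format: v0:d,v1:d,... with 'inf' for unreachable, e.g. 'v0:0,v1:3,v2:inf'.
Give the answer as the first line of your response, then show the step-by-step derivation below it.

v0:inf,v1:13,v2:inf,v3:13,v4:0,v5:inf,v6:11,v7:6

step 1: dist = v0:inf,v1:inf,v2:inf,v3:inf,v4:0,v5:inf,v6:inf,v7:6
step 2: dist = v0:inf,v1:13,v2:inf,v3:inf,v4:0,v5:inf,v6:11,v7:6
step 3: dist = v0:inf,v1:13,v2:inf,v3:13,v4:0,v5:inf,v6:11,v7:6
step 4: dist = v0:inf,v1:13,v2:inf,v3:13,v4:0,v5:inf,v6:11,v7:6
step 5: dist = v0:inf,v1:13,v2:inf,v3:13,v4:0,v5:inf,v6:11,v7:6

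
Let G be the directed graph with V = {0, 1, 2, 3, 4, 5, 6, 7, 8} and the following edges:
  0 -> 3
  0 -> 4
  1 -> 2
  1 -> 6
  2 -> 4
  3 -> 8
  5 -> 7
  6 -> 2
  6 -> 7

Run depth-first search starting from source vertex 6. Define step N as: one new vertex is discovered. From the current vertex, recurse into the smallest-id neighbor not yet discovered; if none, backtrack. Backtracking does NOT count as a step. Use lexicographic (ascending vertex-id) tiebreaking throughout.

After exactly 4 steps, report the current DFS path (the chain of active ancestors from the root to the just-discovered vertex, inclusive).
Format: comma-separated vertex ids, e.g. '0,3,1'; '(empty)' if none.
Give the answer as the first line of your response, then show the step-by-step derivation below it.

6,7

step 1: discover 6; path=6; order=6
step 2: discover 2; path=6>2; order=6,2
step 3: discover 4; path=6>2>4; order=6,2,4
step 4: discover 7; path=6>7; order=6,2,4,7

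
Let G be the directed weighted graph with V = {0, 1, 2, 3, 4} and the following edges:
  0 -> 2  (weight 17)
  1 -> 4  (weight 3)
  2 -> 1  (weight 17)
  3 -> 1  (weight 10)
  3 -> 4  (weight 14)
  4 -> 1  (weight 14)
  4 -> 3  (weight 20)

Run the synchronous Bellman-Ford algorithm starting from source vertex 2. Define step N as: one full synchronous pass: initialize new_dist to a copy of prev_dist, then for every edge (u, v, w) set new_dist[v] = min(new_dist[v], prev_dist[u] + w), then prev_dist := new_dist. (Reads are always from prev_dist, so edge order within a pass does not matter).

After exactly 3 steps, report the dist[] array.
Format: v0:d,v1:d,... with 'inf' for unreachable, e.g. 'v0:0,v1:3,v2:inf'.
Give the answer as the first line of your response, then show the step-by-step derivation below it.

v0:inf,v1:17,v2:0,v3:40,v4:20

step 1: dist = v0:inf,v1:17,v2:0,v3:inf,v4:inf
step 2: dist = v0:inf,v1:17,v2:0,v3:inf,v4:20
step 3: dist = v0:inf,v1:17,v2:0,v3:40,v4:20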